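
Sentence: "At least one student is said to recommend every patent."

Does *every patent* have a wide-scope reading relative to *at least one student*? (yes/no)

Yes

*every patent* is inside a raising infinitive, which is transparent to QR (no CP barrier), so it behaves as a matrix argument.
Since no island is crossed, the inverse ordering is licensed alongside surface scope.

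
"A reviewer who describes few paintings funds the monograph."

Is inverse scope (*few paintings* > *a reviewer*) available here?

Structurally, *few paintings* is inside the relative clause *who describes few paintings*.
Relative clauses are scope islands: a quantifier cannot QR out of a relative clause to take scope in the matrix clause.
So *few paintings* cannot raise to a position above *a reviewer*.

No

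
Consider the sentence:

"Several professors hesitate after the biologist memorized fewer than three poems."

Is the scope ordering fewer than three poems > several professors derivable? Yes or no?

No

Structurally, *fewer than three poems* is inside the adjunct clause *after the biologist memorized fewer than three poems*.
Adjuncts are opaque for quantifier raising; a quantifier in an adjunct stays inside it.
So *fewer than three poems* cannot raise to a position above *several professors*.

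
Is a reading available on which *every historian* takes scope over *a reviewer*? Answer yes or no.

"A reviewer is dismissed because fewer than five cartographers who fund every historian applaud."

No

*every historian* occurs within the relative clause *who fund every historian*, which is itself inside the adjunct *because fewer than five cartographers who fund every historian applaud*.
Even if one barrier were somehow void, the other would still block QR.
*every historian* > *a reviewer* would require crossing that boundary, which is illicit.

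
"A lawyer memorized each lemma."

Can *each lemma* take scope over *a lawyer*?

Yes

*each lemma* and *a lawyer* are in the same minimal clause.
Ordinary QR to a clause-peripheral position gives the wide-scope LF for the lower DP.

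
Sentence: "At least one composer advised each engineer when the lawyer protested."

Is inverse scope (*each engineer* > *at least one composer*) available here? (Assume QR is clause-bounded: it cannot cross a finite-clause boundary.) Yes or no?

Although there is an adjunct clause, *each engineer* is in the main clause, not inside the adjunct.
Nothing blocks QR of the lower DP to a position above the higher one, so inverse scope is available.
The sentence is scopally ambiguous between *at least one composer* > *each engineer* and *each engineer* > *at least one composer*.

Yes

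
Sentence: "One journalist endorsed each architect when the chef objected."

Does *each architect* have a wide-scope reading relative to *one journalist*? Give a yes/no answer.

The adjunct island is irrelevant here — *each architect* and *one journalist* are both in the matrix clause.
No island intervenes, so both surface and inverse scope are derivable.

Yes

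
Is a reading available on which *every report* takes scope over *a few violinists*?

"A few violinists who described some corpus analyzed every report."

Yes

The RC *who described some corpus* is an island, but *every report* is not inside it — it is the matrix object, a clausemate of *a few violinists*.
Clause-internal QR can adjoin the lower DP above the subject, yielding the inverse reading.
The sentence is scopally ambiguous between *a few violinists* > *every report* and *every report* > *a few violinists*.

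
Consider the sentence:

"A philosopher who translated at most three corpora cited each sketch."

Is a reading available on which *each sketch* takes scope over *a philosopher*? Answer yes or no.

*each sketch* sits in the matrix clause, not in the relative clause on *a philosopher*.
Ordinary QR to a clause-peripheral position gives the wide-scope LF for the lower DP.
The sentence is scopally ambiguous between *a philosopher* > *each sketch* and *each sketch* > *a philosopher*.

Yes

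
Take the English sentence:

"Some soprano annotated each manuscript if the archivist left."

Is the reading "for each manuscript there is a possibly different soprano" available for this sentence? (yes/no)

That reading corresponds to *each manuscript* > *some soprano*.
The adjunct island is irrelevant here — *each manuscript* and *some soprano* are both in the matrix clause.
No island intervenes, so both surface and inverse scope are derivable.
So *each manuscript* > *some soprano* is among the available readings.

Yes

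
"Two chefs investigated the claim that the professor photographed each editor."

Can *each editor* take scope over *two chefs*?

*each editor* is embedded in the complex NP *the claim that the professor photographed each editor*.
Noun-complement clauses are scope islands (the Complex NP Constraint): a quantifier inside one cannot scope into the matrix.
So *each editor* cannot raise high enough to outscope *two chefs*; only the surface ordering *two chefs* > *each editor* is available.

No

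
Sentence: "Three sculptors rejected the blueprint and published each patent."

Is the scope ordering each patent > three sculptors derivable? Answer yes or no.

No

The target quantifier *each patent* is part of one conjunct of the coordinate structure (*published each patent*).
Asymmetric QR out of one conjunct violates the Coordinate Structure Constraint.
There is no licit LF on which *each patent* c-commands *three sculptors*.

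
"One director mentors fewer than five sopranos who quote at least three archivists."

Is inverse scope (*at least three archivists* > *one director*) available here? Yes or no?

No

The DP *at least three archivists* is contained in the relative clause *who quote at least three archivists* modifying *fewer than five sopranos*.
Relative clauses block scope extraction: QR cannot target a position outside the modified NP.
So *at least three archivists* cannot raise to a position above *one director*.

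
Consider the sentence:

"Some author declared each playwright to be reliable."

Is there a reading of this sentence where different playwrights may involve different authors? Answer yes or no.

That reading corresponds to *each playwright* > *some author*.
ECM infinitives lack a CP barrier, so *each playwright* can QR over the matrix subject *some author*.
Clause-internal QR can adjoin the lower DP above the subject, yielding the inverse reading.

Yes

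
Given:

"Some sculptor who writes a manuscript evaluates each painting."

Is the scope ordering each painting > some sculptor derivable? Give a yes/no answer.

Yes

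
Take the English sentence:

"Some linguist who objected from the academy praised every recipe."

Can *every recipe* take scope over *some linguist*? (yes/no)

*every recipe* is a matrix argument; only *some linguist* is modified by the relative clause *who objected from the academy*, so the RC island is irrelevant to the target quantifier.
Ordinary QR to a clause-peripheral position gives the wide-scope LF for the lower DP.

Yes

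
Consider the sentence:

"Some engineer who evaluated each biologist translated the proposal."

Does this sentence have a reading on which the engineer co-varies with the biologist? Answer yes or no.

No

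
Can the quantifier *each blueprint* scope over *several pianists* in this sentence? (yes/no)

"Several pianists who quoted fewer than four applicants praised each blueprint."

Yes

*each blueprint* is a matrix argument; only *several pianists* is modified by the relative clause *who quoted fewer than four applicants*, so the RC island is irrelevant to the target quantifier.
Ordinary QR to a clause-peripheral position gives the wide-scope LF for the lower DP.
Both orderings are possible: *several pianists* > *each blueprint* and *each blueprint* > *several pianists*.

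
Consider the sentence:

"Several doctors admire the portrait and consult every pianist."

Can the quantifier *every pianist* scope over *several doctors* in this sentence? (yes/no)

No

The target quantifier *every pianist* is part of one conjunct of the coordinate structure (*consult every pianist*).
A quantifier cannot raise out of one conjunct of a coordination across the whole coordinate structure — the CSC applies to QR.
There is no licit LF on which *every pianist* c-commands *several doctors*.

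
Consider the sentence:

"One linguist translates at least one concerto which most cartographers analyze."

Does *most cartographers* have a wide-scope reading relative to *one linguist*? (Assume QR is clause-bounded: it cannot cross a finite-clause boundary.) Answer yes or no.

*most cartographers* is embedded in the relative clause *which most cartographers analyze* modifying *at least one concerto*.
Relative clauses block scope extraction: QR cannot target a position outside the modified NP.
*most cartographers* > *one linguist* would require crossing that boundary, which is illicit.
(Only the surface reading survives: one fixed linguist with respect to all the relevant cartographers.)

No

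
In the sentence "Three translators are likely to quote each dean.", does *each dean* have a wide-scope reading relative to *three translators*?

*each dean* is the object of the infinitival complement of a raising predicate; raising infinitives are transparent for QR, so the two DPs are in effect clausemates.
QR within a single clause is free, so the lower quantifier may take scope over the higher one.
The sentence is scopally ambiguous between *three translators* > *each dean* and *each dean* > *three translators*.

Yes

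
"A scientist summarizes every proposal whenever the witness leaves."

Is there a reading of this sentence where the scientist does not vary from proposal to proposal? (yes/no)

Yes

This is the *a scientist* > *every proposal* reading.
That is the surface-scope ordering, which is always one of the available readings — island constraints only ever restrict inverse scope.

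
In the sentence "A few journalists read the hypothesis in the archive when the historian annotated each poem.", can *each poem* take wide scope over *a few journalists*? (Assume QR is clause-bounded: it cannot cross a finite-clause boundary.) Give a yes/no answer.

*each poem* is embedded in the adjunct clause *when the historian annotated each poem*.
Scope out of an adjunct clause is unavailable: QR respects the adjunct-island constraint.
So *each poem* cannot raise to a position above *a few journalists*.

No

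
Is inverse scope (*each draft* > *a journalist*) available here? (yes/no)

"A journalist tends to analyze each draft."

*each draft* is the object of the infinitival complement of a raising predicate; raising infinitives are transparent for QR, so the two DPs are in effect clausemates.
Clause-internal QR can adjoin the lower DP above the subject, yielding the inverse reading.
Both orderings are possible: *a journalist* > *each draft* and *each draft* > *a journalist*.

Yes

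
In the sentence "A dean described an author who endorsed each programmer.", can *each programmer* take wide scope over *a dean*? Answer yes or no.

Structurally, *each programmer* is inside the relative clause *who endorsed each programmer* modifying *an author*.
Quantifiers inside a relative clause are trapped there; the RC boundary blocks QR.
*each programmer* is confined to the island and cannot take scope over *a dean*.

No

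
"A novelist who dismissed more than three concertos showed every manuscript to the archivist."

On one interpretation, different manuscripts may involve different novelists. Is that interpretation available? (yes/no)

The described interpretation is the *every manuscript* > *a novelist* scoping.
*every manuscript* sits in the matrix clause, not in the relative clause on *a novelist*.
Clause-internal QR can adjoin the lower DP above the subject, yielding the inverse reading.
Both orderings are possible: *a novelist* > *every manuscript* and *every manuscript* > *a novelist*.

Yes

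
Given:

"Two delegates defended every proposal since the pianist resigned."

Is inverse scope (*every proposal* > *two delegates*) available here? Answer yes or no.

Yes

The adjunct island is irrelevant here — *every proposal* and *two delegates* are both in the matrix clause.
Since no island is crossed, the inverse ordering is licensed alongside surface scope.
The sentence is scopally ambiguous between *two delegates* > *every proposal* and *every proposal* > *two delegates*.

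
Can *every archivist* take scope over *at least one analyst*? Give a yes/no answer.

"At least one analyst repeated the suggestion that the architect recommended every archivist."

The DP *every archivist* is contained in the complex NP *the suggestion that the architect recommended every archivist*.
Noun-complement clauses are scope islands (the Complex NP Constraint): a quantifier inside one cannot scope into the matrix.
*every archivist* is confined to the island and cannot take scope over *at least one analyst*.

No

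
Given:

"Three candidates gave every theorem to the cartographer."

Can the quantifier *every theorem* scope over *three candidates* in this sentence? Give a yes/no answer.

*every theorem* is the matrix object and *three candidates* the matrix subject; the two are clausemates.
QR within a single clause is free, so the lower quantifier may take scope over the higher one.

Yes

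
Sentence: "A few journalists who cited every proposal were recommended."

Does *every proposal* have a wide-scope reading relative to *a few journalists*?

No

*every proposal* is embedded in the relative clause *who cited every proposal*.
Quantifiers inside a relative clause are trapped there; the RC boundary blocks QR.
The inverse ordering *every proposal* > *a few journalists* is therefore underivable.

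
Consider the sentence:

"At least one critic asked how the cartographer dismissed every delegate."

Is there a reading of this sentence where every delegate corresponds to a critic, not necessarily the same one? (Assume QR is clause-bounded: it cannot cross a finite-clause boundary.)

No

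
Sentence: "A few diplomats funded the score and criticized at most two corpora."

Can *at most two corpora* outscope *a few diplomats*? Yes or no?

No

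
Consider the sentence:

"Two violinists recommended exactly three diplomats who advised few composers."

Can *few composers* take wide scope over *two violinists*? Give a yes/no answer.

The DP *few composers* is contained in the relative clause *who advised few composers* modifying *exactly three diplomats*.
A relative clause is a scope island — quantifier raising cannot cross its boundary.
So *few composers* cannot raise high enough to outscope *two violinists*; only the surface ordering *two violinists* > *few composers* is available.

No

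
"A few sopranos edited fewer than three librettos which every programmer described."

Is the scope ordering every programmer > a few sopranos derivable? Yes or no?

No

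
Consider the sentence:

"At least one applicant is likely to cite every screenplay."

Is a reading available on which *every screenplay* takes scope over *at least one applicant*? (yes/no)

Infinitival complements of raising predicates do not block QR; *every screenplay* and *at least one applicant* are effectively clausemates.
Ordinary QR to a clause-peripheral position gives the wide-scope LF for the lower DP.
The sentence is scopally ambiguous between *at least one applicant* > *every screenplay* and *every screenplay* > *at least one applicant*.

Yes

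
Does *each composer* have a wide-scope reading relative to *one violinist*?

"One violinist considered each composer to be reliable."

The ECM infinitive is scope-transparent — *each composer* is free to raise above *one violinist*.
Nothing blocks QR of the lower DP to a position above the higher one, so inverse scope is available.
Both orderings are possible: *one violinist* > *each composer* and *each composer* > *one violinist*.

Yes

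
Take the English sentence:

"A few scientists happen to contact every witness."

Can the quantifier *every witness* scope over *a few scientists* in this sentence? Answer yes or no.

Yes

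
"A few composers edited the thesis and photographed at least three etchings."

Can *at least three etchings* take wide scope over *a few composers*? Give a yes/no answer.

No

Structurally, *at least three etchings* is inside one conjunct of the coordinate structure (*photographed at least three etchings*).
Asymmetric QR out of one conjunct violates the Coordinate Structure Constraint.
*at least three etchings* is confined to the island and cannot take scope over *a few composers*.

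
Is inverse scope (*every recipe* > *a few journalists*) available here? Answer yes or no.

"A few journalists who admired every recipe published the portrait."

No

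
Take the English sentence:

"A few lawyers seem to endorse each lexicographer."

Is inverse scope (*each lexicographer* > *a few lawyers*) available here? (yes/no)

Yes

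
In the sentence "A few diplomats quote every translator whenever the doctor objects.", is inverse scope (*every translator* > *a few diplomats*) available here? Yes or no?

Yes

Neither queried DP is inside the adjunct, so the adjunct-island constraint does not apply.
With no island boundary between them, the object can take inverse scope over the subject via ordinary QR within the clause.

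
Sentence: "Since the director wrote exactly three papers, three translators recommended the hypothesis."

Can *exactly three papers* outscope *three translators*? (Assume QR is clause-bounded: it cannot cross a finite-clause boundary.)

No

The DP *exactly three papers* is contained in the adjunct clause *since the director wrote exactly three papers*.
Scope out of an adjunct clause is unavailable: QR respects the adjunct-island constraint.
The ordering *exactly three papers* > *three translators* is therefore underivable.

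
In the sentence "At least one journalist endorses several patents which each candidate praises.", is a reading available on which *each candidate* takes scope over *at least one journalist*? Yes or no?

No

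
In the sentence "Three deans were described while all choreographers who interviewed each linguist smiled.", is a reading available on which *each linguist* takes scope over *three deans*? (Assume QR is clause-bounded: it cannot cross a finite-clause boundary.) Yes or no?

*each linguist* is embedded in the relative clause *who interviewed each linguist*, which is itself inside the adjunct *while all choreographers who interviewed each linguist smiled*.
Two island boundaries intervene — the relative clause and the adjunct. Either alone would block QR.
Hence only narrow scope for *each linguist* (under *three deans*) survives.

No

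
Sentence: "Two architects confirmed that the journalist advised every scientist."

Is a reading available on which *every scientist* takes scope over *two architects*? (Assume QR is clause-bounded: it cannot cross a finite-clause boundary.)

The DP *every scientist* is contained in the finite complement clause *that the journalist advised every scientist*.
With QR restricted to its own tensed clause, the embedded quantifier cannot reach a matrix scope position.
*every scientist* is confined to the island and cannot take scope over *two architects*.

No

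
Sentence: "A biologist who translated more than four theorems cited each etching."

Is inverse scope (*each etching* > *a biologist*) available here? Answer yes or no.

Yes

*each etching* sits in the matrix clause, not in the relative clause on *a biologist*.
No island intervenes, so both surface and inverse scope are derivable.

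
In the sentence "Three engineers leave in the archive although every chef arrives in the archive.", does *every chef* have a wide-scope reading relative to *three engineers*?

No

The target quantifier *every chef* is part of the adjunct clause *although every chef arrives in the archive*.
Since the clause is an adjunct (not a complement), the Adjunct Condition blocks QR across its edge.
*every chef* > *three engineers* would require crossing that boundary, which is illicit.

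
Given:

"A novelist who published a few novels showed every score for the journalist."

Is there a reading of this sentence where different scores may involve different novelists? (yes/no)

That reading corresponds to *every score* > *a novelist*.
*every score* is a matrix argument; only *a novelist* is modified by the relative clause *who published a few novels*, so the RC island is irrelevant to the target quantifier.
QR within a single clause is free, so the lower quantifier may take scope over the higher one.

Yes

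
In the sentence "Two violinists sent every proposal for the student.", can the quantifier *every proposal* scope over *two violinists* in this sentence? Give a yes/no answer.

Yes

*every proposal* and *two violinists* are in the same minimal clause.
Ordinary QR to a clause-peripheral position gives the wide-scope LF for the lower DP.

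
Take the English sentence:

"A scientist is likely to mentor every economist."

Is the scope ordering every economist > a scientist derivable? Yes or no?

Yes

*every economist* is inside a raising infinitive, which is transparent to QR (no CP barrier), so it behaves as a matrix argument.
With no island boundary between them, the object can take inverse scope over the subject via ordinary QR within the clause.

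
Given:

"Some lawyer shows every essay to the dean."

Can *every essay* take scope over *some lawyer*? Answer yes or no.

Yes

Both DPs are arguments of the same predicate; there is no clause or island boundary between them.
Since no island is crossed, the inverse ordering is licensed alongside surface scope.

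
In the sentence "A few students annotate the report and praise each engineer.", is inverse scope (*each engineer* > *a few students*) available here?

No

*each engineer* sits inside one conjunct of the coordinate structure (*praise each engineer*).
Asymmetric QR out of one conjunct violates the Coordinate Structure Constraint.
The inverse ordering *each engineer* > *a few students* is therefore underivable.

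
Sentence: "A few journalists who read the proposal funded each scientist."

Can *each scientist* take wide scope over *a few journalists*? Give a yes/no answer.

Yes

*each scientist* is a matrix argument; only *a few journalists* is modified by the relative clause *who read the proposal*, so the RC island is irrelevant to the target quantifier.
No island intervenes, so both surface and inverse scope are derivable.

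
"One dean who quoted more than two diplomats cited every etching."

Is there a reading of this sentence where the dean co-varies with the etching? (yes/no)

This is the *every etching* > *one dean* reading.
The relative clause *who quoted more than two diplomats* modifies *one dean*, but *every etching* is not inside that relative clause — it is an argument of the matrix verb.
Nothing blocks QR of the lower DP to a position above the higher one, so inverse scope is available.
The sentence is scopally ambiguous between *one dean* > *every etching* and *every etching* > *one dean*.

Yes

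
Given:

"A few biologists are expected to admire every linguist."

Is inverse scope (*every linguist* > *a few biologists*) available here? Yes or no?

Raising constructions are monoclausal for scope purposes; *every linguist* is not separated from *a few biologists* by any island.
No island intervenes, so both surface and inverse scope are derivable.
So *every linguist* > *a few biologists* is among the available readings.

Yes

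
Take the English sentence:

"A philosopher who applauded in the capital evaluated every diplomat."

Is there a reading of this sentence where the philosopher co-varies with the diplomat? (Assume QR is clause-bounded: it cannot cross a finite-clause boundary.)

Yes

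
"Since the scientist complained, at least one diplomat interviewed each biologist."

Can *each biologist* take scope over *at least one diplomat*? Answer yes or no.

Neither queried DP is inside the adjunct, so the adjunct-island constraint does not apply.
Clause-internal QR can adjoin the lower DP above the subject, yielding the inverse reading.

Yes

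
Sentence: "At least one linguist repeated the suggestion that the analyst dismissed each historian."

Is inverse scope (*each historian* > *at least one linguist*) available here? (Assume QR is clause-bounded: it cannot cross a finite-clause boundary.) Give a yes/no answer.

Structurally, *each historian* is inside the complex NP *the suggestion that the analyst dismissed each historian*.
The Complex NP Constraint bars QR out of the complement clause of a noun.
*each historian* is confined to the island and cannot take scope over *at least one linguist*.
(Only the surface reading survives: one fixed linguist with respect to all the relevant historians.)

No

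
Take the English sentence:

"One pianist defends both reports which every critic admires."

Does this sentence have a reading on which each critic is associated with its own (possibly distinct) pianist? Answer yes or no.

No

The described interpretation is the *every critic* > *one pianist* scoping.
*every critic* sits inside the relative clause *which every critic admires* modifying *both reports*.
A relative clause is a scope island — quantifier raising cannot cross its boundary.
Hence only narrow scope for *every critic* (under *one pianist*) survives.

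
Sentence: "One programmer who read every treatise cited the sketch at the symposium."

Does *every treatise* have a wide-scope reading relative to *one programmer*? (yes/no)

*every treatise* sits inside the relative clause *who read every treatise*.
The relative clause forms an island for QR, so the quantifier is confined to the head noun's restrictor.
*every treatise* is confined to the island and cannot take scope over *one programmer*.

No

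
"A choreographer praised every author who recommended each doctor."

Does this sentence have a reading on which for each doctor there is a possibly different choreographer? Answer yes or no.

No

The paraphrase describes the scope ordering *each doctor* > *a choreographer*.
*each doctor* occurs within the relative clause *who recommended each doctor* modifying *every author*.
Relative clauses block scope extraction: QR cannot target a position outside the modified NP.
Hence only narrow scope for *each doctor* (under *a choreographer*) survives.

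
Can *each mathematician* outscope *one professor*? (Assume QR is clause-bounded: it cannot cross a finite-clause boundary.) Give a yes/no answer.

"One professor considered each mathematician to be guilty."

Yes

This is an ECM construction: *each mathematician* is the infinitival subject, Case-marked by the matrix verb, and the infinitive is transparent for QR.
Clause-internal QR can adjoin the lower DP above the subject, yielding the inverse reading.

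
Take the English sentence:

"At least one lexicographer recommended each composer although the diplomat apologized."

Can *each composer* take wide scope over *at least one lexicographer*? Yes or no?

Yes

Neither queried DP is inside the adjunct, so the adjunct-island constraint does not apply.
Nothing blocks QR of the lower DP to a position above the higher one, so inverse scope is available.
So *each composer* > *at least one lexicographer* is among the available readings.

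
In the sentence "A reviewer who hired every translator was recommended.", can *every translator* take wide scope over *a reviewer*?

*every translator* is embedded in the relative clause *who hired every translator*.
Quantifiers inside a relative clause are trapped there; the RC boundary blocks QR.
So the wide-scope reading for *every translator* is blocked.
(Only the surface reading survives: one fixed reviewer with respect to all the relevant translators.)

No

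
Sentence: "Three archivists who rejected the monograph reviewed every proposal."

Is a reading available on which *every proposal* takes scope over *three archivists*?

The RC *who rejected the monograph* is an island, but *every proposal* is not inside it — it is the matrix object, a clausemate of *three archivists*.
Since no island is crossed, the inverse ordering is licensed alongside surface scope.

Yes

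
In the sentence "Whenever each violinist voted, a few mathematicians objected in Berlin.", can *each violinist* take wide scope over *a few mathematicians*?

Structurally, *each violinist* is inside the adjunct clause *whenever each violinist voted*.
Adverbial clauses are not L-marked, so they are barriers for QR — the quantifier cannot escape the adjunct.
The ordering *each violinist* > *a few mathematicians* is therefore underivable.

No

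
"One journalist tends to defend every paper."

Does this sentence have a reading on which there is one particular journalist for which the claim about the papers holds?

This is the *one journalist* > *every paper* reading.
That is the surface-scope ordering, which is always one of the available readings — island constraints only ever restrict inverse scope.

Yes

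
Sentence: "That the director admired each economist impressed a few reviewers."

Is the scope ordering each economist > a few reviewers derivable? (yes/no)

No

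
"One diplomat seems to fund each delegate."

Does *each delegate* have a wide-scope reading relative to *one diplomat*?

*each delegate* is inside a raising infinitive, which is transparent to QR (no CP barrier), so it behaves as a matrix argument.
With no island boundary between them, the object can take inverse scope over the subject via ordinary QR within the clause.
So *each delegate* > *one diplomat* is among the available readings.

Yes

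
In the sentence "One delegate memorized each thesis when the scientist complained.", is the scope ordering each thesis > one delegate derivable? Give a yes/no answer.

Yes

The adjunct clause does not contain *each thesis*, which is the matrix object.
Since no island is crossed, the inverse ordering is licensed alongside surface scope.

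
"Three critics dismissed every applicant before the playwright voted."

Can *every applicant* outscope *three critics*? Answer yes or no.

Yes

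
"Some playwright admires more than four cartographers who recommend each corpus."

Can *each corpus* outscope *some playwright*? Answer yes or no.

No

The DP *each corpus* is contained in the relative clause *who recommend each corpus* modifying *more than four cartographers*.
Relative clauses are scope islands: a quantifier cannot QR out of a relative clause to take scope in the matrix clause.
So *each corpus* cannot raise high enough to outscope *some playwright*; only the surface ordering *some playwright* > *each corpus* is available.
(Only the surface reading survives: one fixed playwright with respect to all the relevant corpora.)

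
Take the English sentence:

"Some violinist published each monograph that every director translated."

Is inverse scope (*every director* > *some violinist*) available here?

No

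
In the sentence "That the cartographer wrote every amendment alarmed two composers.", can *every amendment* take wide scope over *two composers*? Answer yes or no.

No

The DP *every amendment* is contained in the sentential subject *that the cartographer wrote every amendment*.
Sentential subjects are islands: a quantifier inside the subject clause cannot raise over the matrix predicate.
There is no licit LF on which *every amendment* c-commands *two composers*.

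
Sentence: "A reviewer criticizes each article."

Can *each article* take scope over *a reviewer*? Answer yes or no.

Yes

Both DPs are arguments of the same predicate; there is no clause or island boundary between them.
Clause-internal QR can adjoin the lower DP above the subject, yielding the inverse reading.
The sentence is scopally ambiguous between *a reviewer* > *each article* and *each article* > *a reviewer*.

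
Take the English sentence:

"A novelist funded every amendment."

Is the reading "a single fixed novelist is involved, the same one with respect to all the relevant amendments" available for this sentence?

Yes

That reading corresponds to *a novelist* > *every amendment*.
That is the surface-scope ordering, which is always one of the available readings — island constraints only ever restrict inverse scope.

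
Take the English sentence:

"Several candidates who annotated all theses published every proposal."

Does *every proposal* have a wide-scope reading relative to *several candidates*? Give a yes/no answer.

*every proposal* sits in the matrix clause, not in the relative clause on *several candidates*.
Clause-internal QR can adjoin the lower DP above the subject, yielding the inverse reading.
Both orderings are possible: *several candidates* > *every proposal* and *every proposal* > *several candidates*.

Yes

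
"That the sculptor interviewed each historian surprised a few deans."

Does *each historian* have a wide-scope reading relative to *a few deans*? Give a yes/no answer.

*each historian* occurs within the sentential subject *that the sculptor interviewed each historian*.
Clausal subjects are scope islands; QR from inside the subject into the matrix is barred.
*each historian* is confined to the island and cannot take scope over *a few deans*.

No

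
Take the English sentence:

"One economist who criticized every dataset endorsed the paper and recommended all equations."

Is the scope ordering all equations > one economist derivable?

No

*all equations* is embedded in one conjunct of the coordinate structure (*recommended all equations*).
Coordinate structures are islands for non-across-the-board movement, QR included.
So *all equations* cannot raise to a position above *one economist*.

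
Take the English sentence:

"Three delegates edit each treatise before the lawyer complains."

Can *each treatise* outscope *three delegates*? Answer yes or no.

Yes

The adjunct clause does not contain *each treatise*, which is the matrix object.
No island intervenes, so both surface and inverse scope are derivable.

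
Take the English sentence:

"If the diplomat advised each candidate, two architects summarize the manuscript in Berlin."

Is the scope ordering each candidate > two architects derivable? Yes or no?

No

*each candidate* is embedded in the adjunct clause *if the diplomat advised each candidate*.
Adjuncts are opaque for quantifier raising; a quantifier in an adjunct stays inside it.
The ordering *each candidate* > *two architects* is therefore underivable.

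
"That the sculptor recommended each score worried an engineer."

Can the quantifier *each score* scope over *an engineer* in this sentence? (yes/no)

No

*each score* is embedded in the sentential subject *that the sculptor recommended each score*.
Subjects — clausal subjects included — are islands for extraction, and QR is no exception.
There is no licit LF on which *each score* c-commands *an engineer*.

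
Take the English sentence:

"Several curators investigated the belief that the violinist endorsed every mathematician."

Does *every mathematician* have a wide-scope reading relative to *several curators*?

*every mathematician* occurs within the complex NP *the belief that the violinist endorsed every mathematician*.
Since the clause is the complement of a nominal head, the CNPC blocks scope extraction.
*every mathematician* > *several curators* would require crossing that boundary, which is illicit.

No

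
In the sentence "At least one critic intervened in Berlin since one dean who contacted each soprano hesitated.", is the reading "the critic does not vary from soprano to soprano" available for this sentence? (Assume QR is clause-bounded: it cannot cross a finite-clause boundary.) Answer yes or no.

Yes

This is the *at least one critic* > *each soprano* reading.
That is the surface-scope ordering, which is always one of the available readings — island constraints only ever restrict inverse scope.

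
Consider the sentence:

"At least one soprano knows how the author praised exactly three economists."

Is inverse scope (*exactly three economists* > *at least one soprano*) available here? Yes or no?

No

Structurally, *exactly three economists* is inside the embedded question *how the author praised exactly three economists*.
The wh-island constraint blocks QR out of an embedded interrogative.
*exactly three economists* > *at least one soprano* would require crossing that boundary, which is illicit.
(Only the surface reading survives: one fixed soprano with respect to all the relevant economists.)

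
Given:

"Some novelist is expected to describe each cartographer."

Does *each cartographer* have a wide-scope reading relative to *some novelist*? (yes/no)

*each cartographer* is inside a raising infinitive, which is transparent to QR (no CP barrier), so it behaves as a matrix argument.
Since no island is crossed, the inverse ordering is licensed alongside surface scope.
Both orderings are possible: *some novelist* > *each cartographer* and *each cartographer* > *some novelist*.

Yes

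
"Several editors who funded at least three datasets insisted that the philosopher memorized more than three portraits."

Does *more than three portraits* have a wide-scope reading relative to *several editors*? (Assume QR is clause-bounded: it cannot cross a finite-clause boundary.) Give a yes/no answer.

The target quantifier *more than three portraits* is part of the finite complement clause *that the philosopher memorized more than three portraits*.
Under clause-bounded QR, a quantifier in an embedded finite clause cannot raise into the matrix clause.
There is no licit LF on which *more than three portraits* c-commands *several editors*.

No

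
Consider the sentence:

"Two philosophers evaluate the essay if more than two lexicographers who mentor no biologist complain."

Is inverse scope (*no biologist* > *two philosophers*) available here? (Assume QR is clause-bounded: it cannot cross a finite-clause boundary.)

*no biologist* sits inside the relative clause *who mentor no biologist*, which is itself inside the adjunct *if more than two lexicographers who mentor no biologist complain*.
Both the relative clause and the enclosing adjunct are scope islands; QR cannot cross either.
Hence only narrow scope for *no biologist* (under *two philosophers*) survives.

No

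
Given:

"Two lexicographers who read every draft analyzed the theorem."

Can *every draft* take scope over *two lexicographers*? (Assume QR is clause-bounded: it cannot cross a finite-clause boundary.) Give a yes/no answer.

No

Structurally, *every draft* is inside the relative clause *who read every draft*.
Relative clauses block scope extraction: QR cannot target a position outside the modified NP.
So *every draft* cannot raise to a position above *two lexicographers*.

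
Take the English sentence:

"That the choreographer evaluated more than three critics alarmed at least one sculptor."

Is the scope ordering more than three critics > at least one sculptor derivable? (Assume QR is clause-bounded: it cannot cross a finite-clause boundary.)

No

The target quantifier *more than three critics* is part of the sentential subject *that the choreographer evaluated more than three critics*.
The Sentential Subject Constraint rules out raising the quantifier out of the that-clause subject.
The ordering *more than three critics* > *at least one sculptor* is therefore underivable.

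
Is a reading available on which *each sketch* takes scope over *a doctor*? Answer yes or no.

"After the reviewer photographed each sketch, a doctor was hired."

No

*each sketch* occurs within the adjunct clause *after the reviewer photographed each sketch*.
Adverbial clauses are not L-marked, so they are barriers for QR — the quantifier cannot escape the adjunct.
The ordering *each sketch* > *a doctor* is therefore underivable.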